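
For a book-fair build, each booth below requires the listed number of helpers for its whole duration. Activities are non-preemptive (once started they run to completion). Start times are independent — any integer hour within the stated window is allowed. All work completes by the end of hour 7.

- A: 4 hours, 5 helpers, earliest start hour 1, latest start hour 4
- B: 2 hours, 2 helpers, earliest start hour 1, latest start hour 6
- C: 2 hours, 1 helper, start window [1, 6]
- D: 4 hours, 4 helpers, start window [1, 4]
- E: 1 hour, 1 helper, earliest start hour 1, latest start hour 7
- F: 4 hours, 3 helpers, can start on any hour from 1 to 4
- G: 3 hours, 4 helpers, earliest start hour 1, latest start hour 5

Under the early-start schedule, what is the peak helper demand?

Early-start schedule: A@1, B@1, C@1, D@1, E@1, F@1, G@1.
Load per hour: hour 1: 20, hour 2: 19, hour 3: 16, hour 4: 12, hour 5: 0, hour 6: 0, hour 7: 0.
Peak is 20.

20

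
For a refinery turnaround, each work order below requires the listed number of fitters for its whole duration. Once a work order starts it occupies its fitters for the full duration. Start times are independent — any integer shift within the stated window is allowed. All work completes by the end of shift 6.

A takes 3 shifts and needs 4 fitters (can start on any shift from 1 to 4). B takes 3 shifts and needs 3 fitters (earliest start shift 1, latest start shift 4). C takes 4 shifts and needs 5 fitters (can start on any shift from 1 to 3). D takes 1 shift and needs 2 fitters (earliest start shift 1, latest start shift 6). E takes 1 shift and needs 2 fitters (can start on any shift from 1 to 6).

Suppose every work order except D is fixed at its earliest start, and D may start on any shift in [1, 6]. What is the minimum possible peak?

14

D@1: s1:16  s2:12  s3:12  s4:5  s5:0  s6:0 → peak 16
D@2: s1:14  s2:14  s3:12  s4:5  s5:0  s6:0 → peak 14
D@3: s1:14  s2:12  s3:14  s4:5  s5:0  s6:0 → peak 14
D@4: s1:14  s2:12  s3:12  s4:7  s5:0  s6:0 → peak 14
D@5: s1:14  s2:12  s3:12  s4:5  s5:2  s6:0 → peak 14
D@6: s1:14  s2:12  s3:12  s4:5  s5:0  s6:2 → peak 14
Best is D@2, peak 14.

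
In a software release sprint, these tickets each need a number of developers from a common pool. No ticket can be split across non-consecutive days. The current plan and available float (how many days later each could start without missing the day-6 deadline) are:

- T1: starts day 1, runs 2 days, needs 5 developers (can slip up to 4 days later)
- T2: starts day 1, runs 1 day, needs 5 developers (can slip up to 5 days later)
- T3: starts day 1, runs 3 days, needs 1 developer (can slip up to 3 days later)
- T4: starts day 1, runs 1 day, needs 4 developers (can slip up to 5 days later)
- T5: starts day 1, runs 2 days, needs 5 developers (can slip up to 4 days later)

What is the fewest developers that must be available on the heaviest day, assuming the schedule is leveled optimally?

6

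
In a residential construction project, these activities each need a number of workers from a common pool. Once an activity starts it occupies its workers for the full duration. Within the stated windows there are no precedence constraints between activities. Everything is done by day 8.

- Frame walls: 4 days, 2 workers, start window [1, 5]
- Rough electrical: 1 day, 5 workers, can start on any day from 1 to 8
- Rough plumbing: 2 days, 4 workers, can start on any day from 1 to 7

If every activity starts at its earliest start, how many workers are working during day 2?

6

At early start, day 2 has: Frame walls, Rough plumbing.
Demand: 2 + 4 = 6.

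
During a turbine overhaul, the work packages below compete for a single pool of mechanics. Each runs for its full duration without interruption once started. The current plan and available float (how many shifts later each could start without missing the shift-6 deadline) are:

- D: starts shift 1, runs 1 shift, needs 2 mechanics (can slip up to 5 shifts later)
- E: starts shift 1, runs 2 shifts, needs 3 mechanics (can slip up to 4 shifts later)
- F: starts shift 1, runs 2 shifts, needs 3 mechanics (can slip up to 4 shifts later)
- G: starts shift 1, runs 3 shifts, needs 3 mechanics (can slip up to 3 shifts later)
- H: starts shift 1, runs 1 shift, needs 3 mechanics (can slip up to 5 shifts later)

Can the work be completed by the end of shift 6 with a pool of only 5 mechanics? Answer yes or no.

no

The minimum achievable peak is 6; 5 < 6, so no feasible schedule stays within the cap.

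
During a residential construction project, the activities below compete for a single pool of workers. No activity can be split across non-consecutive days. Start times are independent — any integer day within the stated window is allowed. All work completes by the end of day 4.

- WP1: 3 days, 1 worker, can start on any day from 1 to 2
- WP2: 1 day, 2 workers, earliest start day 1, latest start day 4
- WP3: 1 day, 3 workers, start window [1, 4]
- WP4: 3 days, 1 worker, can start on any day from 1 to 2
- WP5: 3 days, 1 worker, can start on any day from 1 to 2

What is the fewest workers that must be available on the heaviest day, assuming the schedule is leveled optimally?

4

Early-start (WP1@1, WP2@1, WP3@1, WP4@1, WP5@1) gives peak 8: d1:8  d2:3  d3:3  d4:0.
Shift WP3→4, WP5→2.
Schedule WP1@1, WP2@1, WP3@4, WP4@1, WP5@2: d1:4  d2:3  d3:3  d4:4 — peak 4.
Total worker-days = 14 over 4 days ⇒ peak ≥ ⌈14/4⌉ = 4, so 4 is optimal.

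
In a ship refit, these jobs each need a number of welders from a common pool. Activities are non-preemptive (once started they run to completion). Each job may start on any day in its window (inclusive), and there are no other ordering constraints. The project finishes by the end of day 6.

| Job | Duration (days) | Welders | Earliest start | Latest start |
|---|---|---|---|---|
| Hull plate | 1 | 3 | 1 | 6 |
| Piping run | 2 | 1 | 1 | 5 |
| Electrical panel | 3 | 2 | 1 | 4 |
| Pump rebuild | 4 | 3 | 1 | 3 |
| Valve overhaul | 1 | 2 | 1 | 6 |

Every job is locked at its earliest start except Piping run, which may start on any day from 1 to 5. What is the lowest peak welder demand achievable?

Piping run@1: d1:11  d2:6  d3:5  d4:3  d5:0  d6:0 → peak 11
Piping run@2: d1:10  d2:6  d3:6  d4:3  d5:0  d6:0 → peak 10
Piping run@3: d1:10  d2:5  d3:6  d4:4  d5:0  d6:0 → peak 10
Piping run@4: d1:10  d2:5  d3:5  d4:4  d5:1  d6:0 → peak 10
Piping run@5: d1:10  d2:5  d3:5  d4:3  d5:1  d6:1 → peak 10
Best is Piping run@2, peak 10.

10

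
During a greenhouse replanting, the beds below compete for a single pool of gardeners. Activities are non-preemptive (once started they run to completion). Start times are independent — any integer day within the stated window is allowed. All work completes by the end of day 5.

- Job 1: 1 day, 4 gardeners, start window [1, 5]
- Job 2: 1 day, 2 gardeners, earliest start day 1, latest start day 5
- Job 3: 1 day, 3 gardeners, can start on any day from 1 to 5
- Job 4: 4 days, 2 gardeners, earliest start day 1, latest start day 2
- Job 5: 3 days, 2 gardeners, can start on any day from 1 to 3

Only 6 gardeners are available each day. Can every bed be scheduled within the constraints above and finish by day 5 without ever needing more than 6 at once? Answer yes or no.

yes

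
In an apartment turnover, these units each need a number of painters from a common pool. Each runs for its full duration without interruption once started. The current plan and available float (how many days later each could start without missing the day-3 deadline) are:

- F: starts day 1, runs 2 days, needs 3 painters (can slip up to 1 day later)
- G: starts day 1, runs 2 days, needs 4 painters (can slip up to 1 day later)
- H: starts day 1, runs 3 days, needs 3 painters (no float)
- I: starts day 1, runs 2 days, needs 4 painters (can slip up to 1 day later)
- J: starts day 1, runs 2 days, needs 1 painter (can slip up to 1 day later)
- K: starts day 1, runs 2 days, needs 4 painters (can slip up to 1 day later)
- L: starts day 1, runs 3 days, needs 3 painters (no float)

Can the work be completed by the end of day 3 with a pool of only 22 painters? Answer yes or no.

yes

Schedule F@1, G@1, H@1, I@1, J@1, K@1, L@1: d1:22  d2:22  d3:6 — peak 22 ≤ 22.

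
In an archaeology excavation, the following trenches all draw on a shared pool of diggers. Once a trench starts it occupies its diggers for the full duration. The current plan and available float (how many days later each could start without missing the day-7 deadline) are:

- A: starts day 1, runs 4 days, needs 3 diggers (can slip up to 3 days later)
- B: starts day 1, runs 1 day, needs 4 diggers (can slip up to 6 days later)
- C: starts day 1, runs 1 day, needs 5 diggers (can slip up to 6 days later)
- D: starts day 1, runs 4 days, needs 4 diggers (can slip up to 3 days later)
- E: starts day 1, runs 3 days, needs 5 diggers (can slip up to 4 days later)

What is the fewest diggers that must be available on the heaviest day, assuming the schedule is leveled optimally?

Early-start (A@1, B@1, C@1, D@1, E@1) gives peak 21: d1:21  d2:12  d3:12  d4:7  d5:0  d6:0  d7:0.
Shift C→2, D→3, E→5.
Schedule A@1, B@1, C@2, D@3, E@5: d1:7  d2:8  d3:7  d4:7  d5:9  d6:9  d7:5 — peak 9.

9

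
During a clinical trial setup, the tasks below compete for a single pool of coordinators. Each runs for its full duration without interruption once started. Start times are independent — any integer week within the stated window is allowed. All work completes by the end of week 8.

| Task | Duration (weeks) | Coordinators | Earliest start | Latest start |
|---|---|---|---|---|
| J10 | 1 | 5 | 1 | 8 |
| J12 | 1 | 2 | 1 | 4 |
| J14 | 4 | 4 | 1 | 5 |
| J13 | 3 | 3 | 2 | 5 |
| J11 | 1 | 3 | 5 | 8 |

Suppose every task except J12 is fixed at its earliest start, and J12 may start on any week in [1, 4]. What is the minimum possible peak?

J12@1: w1:11  w2:7  w3:7  w4:7  w5:3  w6:0  w7:0  w8:0 → peak 11
J12@2: w1:9  w2:9  w3:7  w4:7  w5:3  w6:0  w7:0  w8:0 → peak 9
J12@3: w1:9  w2:7  w3:9  w4:7  w5:3  w6:0  w7:0  w8:0 → peak 9
J12@4: w1:9  w2:7  w3:7  w4:9  w5:3  w6:0  w7:0  w8:0 → peak 9
Best is J12@2, peak 9.

9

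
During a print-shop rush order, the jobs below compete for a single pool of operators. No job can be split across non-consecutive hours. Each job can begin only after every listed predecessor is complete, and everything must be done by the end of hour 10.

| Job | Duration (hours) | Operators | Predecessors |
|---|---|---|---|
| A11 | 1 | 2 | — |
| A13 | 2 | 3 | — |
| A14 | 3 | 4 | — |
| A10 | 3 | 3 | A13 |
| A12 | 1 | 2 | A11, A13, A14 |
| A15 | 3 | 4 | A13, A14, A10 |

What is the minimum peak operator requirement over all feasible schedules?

7

Early-start (A11@1, A13@1, A14@1, A10@3, A12@4, A15@6) gives peak 9: h1:9  h2:7  h3:7  h4:5  h5:3  h6:4  h7:4  h8:4  h9:0  h10:0.
Shift A14→2, A12→5.
Schedule A11@1, A13@1, A14@2, A10@3, A12@5, A15@6: h1:5  h2:7  h3:7  h4:7  h5:5  h6:4  h7:4  h8:4  h9:0  h10:0 — peak 7.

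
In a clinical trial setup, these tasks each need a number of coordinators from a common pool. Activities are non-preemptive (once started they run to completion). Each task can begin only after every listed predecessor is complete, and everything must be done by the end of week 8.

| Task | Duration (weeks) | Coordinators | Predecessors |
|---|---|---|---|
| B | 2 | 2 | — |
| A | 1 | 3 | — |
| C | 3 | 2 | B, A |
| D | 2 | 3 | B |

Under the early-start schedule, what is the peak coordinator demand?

Early-start schedule: B@1, A@1, C@3, D@3.
Load per week: week 1: 5, week 2: 2, week 3: 5, week 4: 5, week 5: 2, week 6: 0, week 7: 0, week 8: 0.
Peak is 5.

5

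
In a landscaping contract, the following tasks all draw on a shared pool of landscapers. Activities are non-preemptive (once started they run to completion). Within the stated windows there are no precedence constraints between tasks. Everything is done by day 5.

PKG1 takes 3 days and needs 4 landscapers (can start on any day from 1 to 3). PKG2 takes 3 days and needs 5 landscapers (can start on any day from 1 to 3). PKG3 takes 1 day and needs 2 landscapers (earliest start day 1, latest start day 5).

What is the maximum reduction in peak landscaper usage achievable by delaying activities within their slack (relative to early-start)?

2

Early-start peak: d1:11  d2:9  d3:9  d4:0  d5:0 ⇒ 11.
Leveled (PKG1@1, PKG2@1, PKG3@4): d1:9  d2:9  d3:9  d4:2  d5:0 ⇒ 9.
Reduction 11 − 9 = 2.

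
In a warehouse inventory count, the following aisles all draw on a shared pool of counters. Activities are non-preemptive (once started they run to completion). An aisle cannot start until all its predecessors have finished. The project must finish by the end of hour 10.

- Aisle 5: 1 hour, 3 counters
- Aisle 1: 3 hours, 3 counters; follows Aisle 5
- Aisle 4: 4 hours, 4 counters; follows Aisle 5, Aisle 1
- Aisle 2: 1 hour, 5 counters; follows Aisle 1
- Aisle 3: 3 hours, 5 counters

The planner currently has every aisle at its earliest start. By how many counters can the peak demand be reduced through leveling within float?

1

Early-start peak: h1:8  h2:8  h3:8  h4:3  h5:9  h6:4  h7:4  h8:4  h9:0  h10:0 ⇒ 9.
Leveled (Aisle 5@1, Aisle 1@2, Aisle 4@5, Aisle 2@9, Aisle 3@1): h1:8  h2:8  h3:8  h4:3  h5:4  h6:4  h7:4  h8:4  h9:5  h10:0 ⇒ 8.
Reduction 9 − 8 = 1.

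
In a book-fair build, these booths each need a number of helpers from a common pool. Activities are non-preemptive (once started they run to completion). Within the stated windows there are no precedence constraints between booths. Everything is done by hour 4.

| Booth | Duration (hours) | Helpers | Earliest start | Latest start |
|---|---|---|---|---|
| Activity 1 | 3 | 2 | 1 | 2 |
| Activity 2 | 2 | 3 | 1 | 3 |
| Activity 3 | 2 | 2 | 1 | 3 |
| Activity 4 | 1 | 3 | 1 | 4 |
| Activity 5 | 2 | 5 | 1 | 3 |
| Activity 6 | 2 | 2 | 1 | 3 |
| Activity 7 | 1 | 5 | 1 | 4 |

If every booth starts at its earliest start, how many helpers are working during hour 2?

14

At early start, hour 2 has: Activity 1, Activity 2, Activity 3, Activity 5, Activity 6.
Demand: 2 + 3 + 2 + 5 + 2 = 14.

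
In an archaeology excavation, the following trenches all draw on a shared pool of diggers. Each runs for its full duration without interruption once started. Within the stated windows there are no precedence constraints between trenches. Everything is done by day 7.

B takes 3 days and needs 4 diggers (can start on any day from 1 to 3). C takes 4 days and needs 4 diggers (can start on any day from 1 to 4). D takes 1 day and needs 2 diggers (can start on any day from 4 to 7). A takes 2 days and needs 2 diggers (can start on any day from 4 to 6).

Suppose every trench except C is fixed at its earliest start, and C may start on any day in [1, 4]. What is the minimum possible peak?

8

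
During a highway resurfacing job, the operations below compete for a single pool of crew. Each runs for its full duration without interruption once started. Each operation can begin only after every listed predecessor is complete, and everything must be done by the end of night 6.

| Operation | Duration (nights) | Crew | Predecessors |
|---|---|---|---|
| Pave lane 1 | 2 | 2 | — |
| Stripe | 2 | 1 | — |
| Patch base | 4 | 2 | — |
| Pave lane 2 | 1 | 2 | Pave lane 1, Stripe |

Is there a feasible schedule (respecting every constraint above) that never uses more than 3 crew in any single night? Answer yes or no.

no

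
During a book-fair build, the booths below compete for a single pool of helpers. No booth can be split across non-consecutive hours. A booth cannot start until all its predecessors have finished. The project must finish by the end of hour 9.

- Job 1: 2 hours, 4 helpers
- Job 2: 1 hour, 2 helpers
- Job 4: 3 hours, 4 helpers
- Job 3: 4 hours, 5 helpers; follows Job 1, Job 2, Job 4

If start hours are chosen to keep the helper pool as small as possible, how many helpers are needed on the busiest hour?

6

Early-start (Job 1@1, Job 2@1, Job 4@1, Job 3@4) gives peak 10: h1:10  h2:8  h3:4  h4:5  h5:5  h6:5  h7:5  h8:0  h9:0.
Shift Job 4→3, Job 3→6.
Schedule Job 1@1, Job 2@1, Job 4@3, Job 3@6: h1:6  h2:4  h3:4  h4:4  h5:4  h6:5  h7:5  h8:5  h9:5 — peak 6.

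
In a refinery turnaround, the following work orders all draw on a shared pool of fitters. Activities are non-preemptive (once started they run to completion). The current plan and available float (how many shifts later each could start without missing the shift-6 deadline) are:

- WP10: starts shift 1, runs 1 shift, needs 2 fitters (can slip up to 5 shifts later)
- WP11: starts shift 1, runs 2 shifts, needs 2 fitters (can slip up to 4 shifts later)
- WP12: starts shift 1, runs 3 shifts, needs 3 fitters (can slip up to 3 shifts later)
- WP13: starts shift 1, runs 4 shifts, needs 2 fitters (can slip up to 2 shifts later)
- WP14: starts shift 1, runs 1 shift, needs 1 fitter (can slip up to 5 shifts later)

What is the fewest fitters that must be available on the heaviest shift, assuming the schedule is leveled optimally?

5

Early-start (WP10@1, WP11@1, WP12@1, WP13@1, WP14@1) gives peak 10: s1:10  s2:7  s3:5  s4:2  s5:0  s6:0.
Shift WP12→2, WP13→3.
Schedule WP10@1, WP11@1, WP12@2, WP13@3, WP14@1: s1:5  s2:5  s3:5  s4:5  s5:2  s6:2 — peak 5.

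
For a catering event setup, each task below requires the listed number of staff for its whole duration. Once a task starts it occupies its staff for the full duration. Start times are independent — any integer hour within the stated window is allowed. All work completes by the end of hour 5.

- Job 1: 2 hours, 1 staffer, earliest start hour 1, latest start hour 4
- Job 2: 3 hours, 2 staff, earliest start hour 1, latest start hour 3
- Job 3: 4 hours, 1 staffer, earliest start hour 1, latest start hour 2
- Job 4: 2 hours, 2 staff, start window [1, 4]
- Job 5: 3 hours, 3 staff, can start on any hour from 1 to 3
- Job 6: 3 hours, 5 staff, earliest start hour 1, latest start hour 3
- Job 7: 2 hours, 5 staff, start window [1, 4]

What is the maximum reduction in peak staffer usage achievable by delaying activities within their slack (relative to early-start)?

Early-start peak: h1:19  h2:19  h3:11  h4:1  h5:0 ⇒ 19.
Leveled (Job 1@1, Job 2@1, Job 3@1, Job 4@1, Job 5@1, Job 6@3, Job 7@4): h1:9  h2:9  h3:11  h4:11  h5:10 ⇒ 11.
Reduction 19 − 11 = 8.

8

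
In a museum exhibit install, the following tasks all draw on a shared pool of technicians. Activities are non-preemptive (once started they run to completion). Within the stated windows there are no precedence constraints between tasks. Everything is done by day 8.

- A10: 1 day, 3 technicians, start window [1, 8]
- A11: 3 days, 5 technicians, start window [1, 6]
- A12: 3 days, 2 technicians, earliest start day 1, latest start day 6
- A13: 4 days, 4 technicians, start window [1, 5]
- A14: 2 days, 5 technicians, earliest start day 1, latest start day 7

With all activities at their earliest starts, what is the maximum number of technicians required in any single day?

Early-start schedule: A10@1, A11@1, A12@1, A13@1, A14@1.
Load per day: day 1: 19, day 2: 16, day 3: 11, day 4: 4, day 5: 0, day 6: 0, day 7: 0, day 8: 0.
Peak is 19.

19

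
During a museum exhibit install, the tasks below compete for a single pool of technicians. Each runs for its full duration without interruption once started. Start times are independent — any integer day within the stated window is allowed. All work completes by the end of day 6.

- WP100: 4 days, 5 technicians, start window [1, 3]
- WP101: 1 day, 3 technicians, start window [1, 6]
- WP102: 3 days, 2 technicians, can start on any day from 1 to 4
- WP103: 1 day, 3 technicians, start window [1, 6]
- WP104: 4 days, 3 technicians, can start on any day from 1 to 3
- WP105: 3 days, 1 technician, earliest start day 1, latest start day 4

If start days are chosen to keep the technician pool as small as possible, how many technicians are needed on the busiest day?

Early-start (WP100@1, WP101@1, WP102@1, WP103@1, WP104@1, WP105@1) gives peak 17: d1:17  d2:11  d3:11  d4:8  d5:0  d6:0.
Shift WP103→2, WP104→3, WP105→4.
Schedule WP100@1, WP101@1, WP102@1, WP103@2, WP104@3, WP105@4: d1:10  d2:10  d3:10  d4:9  d5:4  d6:4 — peak 10.

10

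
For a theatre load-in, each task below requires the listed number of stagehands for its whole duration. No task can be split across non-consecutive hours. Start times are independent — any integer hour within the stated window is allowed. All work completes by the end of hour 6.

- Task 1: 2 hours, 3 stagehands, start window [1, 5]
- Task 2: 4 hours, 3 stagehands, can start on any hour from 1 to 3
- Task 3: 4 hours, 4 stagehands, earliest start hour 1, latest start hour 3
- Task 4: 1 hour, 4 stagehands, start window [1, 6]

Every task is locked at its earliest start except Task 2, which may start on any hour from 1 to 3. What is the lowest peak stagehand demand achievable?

11

Task 2@1: h1:14  h2:10  h3:7  h4:7  h5:0  h6:0 → peak 14
Task 2@2: h1:11  h2:10  h3:7  h4:7  h5:3  h6:0 → peak 11
Task 2@3: h1:11  h2:7  h3:7  h4:7  h5:3  h6:3 → peak 11
Best is Task 2@2, peak 11.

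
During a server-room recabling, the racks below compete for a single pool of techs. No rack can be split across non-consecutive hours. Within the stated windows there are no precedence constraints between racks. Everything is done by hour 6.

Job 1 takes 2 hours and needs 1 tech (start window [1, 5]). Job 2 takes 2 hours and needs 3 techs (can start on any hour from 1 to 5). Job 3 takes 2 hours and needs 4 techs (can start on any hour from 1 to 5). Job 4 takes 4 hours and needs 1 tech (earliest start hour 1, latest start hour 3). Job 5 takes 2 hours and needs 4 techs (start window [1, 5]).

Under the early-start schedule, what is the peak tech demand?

13

Early-start schedule: Job 1@1, Job 2@1, Job 3@1, Job 4@1, Job 5@1.
Load per hour: hour 1: 13, hour 2: 13, hour 3: 1, hour 4: 1, hour 5: 0, hour 6: 0.
Peak is 13.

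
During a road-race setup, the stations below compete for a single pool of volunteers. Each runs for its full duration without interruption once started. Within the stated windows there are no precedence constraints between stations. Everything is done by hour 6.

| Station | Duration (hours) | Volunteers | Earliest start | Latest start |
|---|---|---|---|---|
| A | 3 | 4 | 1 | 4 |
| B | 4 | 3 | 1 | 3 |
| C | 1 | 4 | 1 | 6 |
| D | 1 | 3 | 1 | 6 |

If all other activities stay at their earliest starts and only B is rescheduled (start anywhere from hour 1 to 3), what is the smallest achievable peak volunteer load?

11

B@1: h1:14  h2:7  h3:7  h4:3  h5:0  h6:0 → peak 14
B@2: h1:11  h2:7  h3:7  h4:3  h5:3  h6:0 → peak 11
B@3: h1:11  h2:4  h3:7  h4:3  h5:3  h6:3 → peak 11
Best is B@2, peak 11.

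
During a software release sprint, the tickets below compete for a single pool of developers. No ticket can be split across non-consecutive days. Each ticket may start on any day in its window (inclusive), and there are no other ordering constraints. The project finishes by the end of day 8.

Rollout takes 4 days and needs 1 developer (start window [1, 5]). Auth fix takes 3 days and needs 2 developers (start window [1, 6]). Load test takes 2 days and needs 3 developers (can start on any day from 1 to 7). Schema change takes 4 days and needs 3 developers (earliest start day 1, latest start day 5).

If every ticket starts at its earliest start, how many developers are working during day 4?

4

At early start, day 4 has: Rollout, Schema change.
Demand: 1 + 3 = 4.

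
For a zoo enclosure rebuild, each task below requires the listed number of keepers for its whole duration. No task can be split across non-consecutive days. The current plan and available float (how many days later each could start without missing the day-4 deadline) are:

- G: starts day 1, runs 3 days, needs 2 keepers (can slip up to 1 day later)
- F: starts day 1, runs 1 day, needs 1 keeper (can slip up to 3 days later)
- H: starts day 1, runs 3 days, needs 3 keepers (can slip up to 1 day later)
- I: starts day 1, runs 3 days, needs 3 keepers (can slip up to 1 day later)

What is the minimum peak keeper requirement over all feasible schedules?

Early-start (G@1, F@1, H@1, I@1) gives peak 9: d1:9  d2:8  d3:8  d4:0.
Shift I→2.
Schedule G@1, F@1, H@1, I@2: d1:6  d2:8  d3:8  d4:3 — peak 8.

8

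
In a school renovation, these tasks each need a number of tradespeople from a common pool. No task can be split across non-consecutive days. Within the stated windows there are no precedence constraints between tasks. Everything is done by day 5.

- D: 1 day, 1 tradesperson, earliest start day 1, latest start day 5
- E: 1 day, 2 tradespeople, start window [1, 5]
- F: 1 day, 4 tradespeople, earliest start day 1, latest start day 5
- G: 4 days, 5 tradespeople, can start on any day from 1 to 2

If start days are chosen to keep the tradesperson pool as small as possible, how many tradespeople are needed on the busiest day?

Early-start (D@1, E@1, F@1, G@1) gives peak 12: d1:12  d2:5  d3:5  d4:5  d5:0.
Shift E→5, F→5.
Schedule D@1, E@5, F@5, G@1: d1:6  d2:5  d3:5  d4:5  d5:6 — peak 6.
Total tradesperson-days = 27 over 5 days ⇒ peak ≥ ⌈27/5⌉ = 6, so 6 is optimal.

6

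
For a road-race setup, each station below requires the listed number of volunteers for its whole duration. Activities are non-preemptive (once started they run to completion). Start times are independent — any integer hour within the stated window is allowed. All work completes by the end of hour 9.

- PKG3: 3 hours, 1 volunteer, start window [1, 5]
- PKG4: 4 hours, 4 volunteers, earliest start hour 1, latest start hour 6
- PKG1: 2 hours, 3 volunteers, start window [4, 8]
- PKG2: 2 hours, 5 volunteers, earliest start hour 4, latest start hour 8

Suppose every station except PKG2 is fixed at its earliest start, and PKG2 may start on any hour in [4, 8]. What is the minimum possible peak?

PKG2@4: h1:5  h2:5  h3:5  h4:12  h5:8  h6:0  h7:0  h8:0  h9:0 → peak 12
PKG2@5: h1:5  h2:5  h3:5  h4:7  h5:8  h6:5  h7:0  h8:0  h9:0 → peak 8
PKG2@6: h1:5  h2:5  h3:5  h4:7  h5:3  h6:5  h7:5  h8:0  h9:0 → peak 7
PKG2@7: h1:5  h2:5  h3:5  h4:7  h5:3  h6:0  h7:5  h8:5  h9:0 → peak 7
PKG2@8: h1:5  h2:5  h3:5  h4:7  h5:3  h6:0  h7:0  h8:5  h9:5 → peak 7
Best is PKG2@6, peak 7.

7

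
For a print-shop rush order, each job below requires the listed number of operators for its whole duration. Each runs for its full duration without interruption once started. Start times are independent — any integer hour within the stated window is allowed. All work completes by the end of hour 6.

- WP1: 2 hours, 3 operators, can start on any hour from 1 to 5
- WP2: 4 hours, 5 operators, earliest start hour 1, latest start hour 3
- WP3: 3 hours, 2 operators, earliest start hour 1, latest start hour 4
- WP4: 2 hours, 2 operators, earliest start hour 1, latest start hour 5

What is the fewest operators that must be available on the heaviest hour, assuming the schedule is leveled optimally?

Early-start (WP1@1, WP2@1, WP3@1, WP4@1) gives peak 12: h1:12  h2:12  h3:7  h4:5  h5:0  h6:0.
Shift WP2→3.
Schedule WP1@1, WP2@3, WP3@1, WP4@1: h1:7  h2:7  h3:7  h4:5  h5:5  h6:5 — peak 7.

7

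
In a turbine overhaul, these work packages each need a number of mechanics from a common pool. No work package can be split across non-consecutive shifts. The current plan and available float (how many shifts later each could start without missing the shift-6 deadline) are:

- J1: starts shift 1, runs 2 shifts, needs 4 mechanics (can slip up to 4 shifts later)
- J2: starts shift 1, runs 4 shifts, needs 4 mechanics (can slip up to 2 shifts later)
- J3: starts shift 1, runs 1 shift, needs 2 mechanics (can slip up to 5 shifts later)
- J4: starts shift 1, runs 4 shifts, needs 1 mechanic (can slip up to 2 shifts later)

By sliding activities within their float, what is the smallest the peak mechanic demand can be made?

6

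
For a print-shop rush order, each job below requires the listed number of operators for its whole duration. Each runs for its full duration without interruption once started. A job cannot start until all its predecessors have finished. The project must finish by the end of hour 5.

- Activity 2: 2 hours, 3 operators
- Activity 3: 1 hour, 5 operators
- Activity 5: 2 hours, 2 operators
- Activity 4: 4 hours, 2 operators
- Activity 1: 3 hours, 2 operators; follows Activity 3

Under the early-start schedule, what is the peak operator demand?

12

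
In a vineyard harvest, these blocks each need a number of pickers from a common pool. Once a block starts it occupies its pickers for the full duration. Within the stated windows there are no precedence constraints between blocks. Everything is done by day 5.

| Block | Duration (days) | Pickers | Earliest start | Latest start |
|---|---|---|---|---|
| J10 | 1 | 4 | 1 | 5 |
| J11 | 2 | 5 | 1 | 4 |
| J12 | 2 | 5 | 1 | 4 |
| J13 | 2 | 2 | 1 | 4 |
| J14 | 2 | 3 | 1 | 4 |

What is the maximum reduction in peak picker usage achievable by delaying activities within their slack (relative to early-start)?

11

Early-start peak: d1:19  d2:15  d3:0  d4:0  d5:0 ⇒ 19.
Leveled (J10@1, J11@2, J12@4, J13@1, J14@3): d1:6  d2:7  d3:8  d4:8  d5:5 ⇒ 8.
Reduction 19 − 8 = 11.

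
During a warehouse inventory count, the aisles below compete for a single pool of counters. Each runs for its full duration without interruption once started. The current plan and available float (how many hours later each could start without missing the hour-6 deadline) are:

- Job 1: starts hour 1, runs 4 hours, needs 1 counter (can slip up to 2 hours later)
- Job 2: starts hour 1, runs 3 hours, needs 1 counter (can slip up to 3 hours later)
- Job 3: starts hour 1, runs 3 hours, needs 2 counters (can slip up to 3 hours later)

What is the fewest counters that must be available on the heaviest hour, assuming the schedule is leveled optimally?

3

Early-start (Job 1@1, Job 2@1, Job 3@1) gives peak 4: h1:4  h2:4  h3:4  h4:1  h5:0  h6:0.
Shift Job 3→4.
Schedule Job 1@1, Job 2@1, Job 3@4: h1:2  h2:2  h3:2  h4:3  h5:2  h6:2 — peak 3.
Total counter-hours = 13 over 6 hours ⇒ peak ≥ ⌈13/6⌉ = 3, so 3 is optimal.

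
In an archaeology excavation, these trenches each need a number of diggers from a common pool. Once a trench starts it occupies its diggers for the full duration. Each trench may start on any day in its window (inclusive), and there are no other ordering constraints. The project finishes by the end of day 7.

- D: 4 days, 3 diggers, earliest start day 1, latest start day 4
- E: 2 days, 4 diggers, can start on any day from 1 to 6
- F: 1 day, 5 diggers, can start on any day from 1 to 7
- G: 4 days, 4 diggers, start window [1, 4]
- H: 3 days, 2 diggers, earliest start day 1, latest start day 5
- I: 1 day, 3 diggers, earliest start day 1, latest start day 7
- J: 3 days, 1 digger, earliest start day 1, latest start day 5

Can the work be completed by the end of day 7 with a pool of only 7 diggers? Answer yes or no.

Total digger-days = 53; over 7 days the average is 53/7 > 7, so some day must exceed 7.

no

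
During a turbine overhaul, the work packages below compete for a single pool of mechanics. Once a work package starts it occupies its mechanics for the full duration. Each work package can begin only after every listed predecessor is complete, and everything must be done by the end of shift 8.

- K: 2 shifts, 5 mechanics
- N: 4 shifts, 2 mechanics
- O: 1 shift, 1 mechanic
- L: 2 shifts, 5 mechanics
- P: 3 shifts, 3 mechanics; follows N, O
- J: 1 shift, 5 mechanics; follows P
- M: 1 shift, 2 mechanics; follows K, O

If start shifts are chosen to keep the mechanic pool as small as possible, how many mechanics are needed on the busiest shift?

8

Early-start (K@1, N@1, O@1, L@1, P@5, J@8, M@3) gives peak 13: s1:13  s2:12  s3:4  s4:2  s5:3  s6:3  s7:3  s8:5.
Shift L→3, M→5.
Schedule K@1, N@1, O@1, L@3, P@5, J@8, M@5: s1:8  s2:7  s3:7  s4:7  s5:5  s6:3  s7:3  s8:5 — peak 8.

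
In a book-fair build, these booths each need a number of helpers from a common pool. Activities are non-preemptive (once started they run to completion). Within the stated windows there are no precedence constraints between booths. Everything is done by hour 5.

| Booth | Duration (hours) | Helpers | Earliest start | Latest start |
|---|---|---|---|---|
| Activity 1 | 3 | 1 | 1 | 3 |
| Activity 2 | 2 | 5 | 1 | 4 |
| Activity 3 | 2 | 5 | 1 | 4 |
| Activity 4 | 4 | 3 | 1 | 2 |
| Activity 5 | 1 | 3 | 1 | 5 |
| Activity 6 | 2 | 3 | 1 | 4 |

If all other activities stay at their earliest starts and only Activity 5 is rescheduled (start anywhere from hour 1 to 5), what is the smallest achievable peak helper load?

Activity 5@1: h1:20  h2:17  h3:4  h4:3  h5:0 → peak 20
Activity 5@2: h1:17  h2:20  h3:4  h4:3  h5:0 → peak 20
Activity 5@3: h1:17  h2:17  h3:7  h4:3  h5:0 → peak 17
Activity 5@4: h1:17  h2:17  h3:4  h4:6  h5:0 → peak 17
Activity 5@5: h1:17  h2:17  h3:4  h4:3  h5:3 → peak 17
Best is Activity 5@3, peak 17.

17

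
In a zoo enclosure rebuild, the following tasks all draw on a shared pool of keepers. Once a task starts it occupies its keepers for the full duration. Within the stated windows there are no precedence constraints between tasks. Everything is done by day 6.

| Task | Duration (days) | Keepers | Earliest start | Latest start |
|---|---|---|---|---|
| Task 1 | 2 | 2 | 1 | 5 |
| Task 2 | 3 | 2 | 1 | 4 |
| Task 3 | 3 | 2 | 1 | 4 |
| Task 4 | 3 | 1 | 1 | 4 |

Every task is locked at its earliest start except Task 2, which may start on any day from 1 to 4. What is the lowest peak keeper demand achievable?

Task 2@1: d1:7  d2:7  d3:5  d4:0  d5:0  d6:0 → peak 7
Task 2@2: d1:5  d2:7  d3:5  d4:2  d5:0  d6:0 → peak 7
Task 2@3: d1:5  d2:5  d3:5  d4:2  d5:2  d6:0 → peak 5
Task 2@4: d1:5  d2:5  d3:3  d4:2  d5:2  d6:2 → peak 5
Best is Task 2@3, peak 5.

5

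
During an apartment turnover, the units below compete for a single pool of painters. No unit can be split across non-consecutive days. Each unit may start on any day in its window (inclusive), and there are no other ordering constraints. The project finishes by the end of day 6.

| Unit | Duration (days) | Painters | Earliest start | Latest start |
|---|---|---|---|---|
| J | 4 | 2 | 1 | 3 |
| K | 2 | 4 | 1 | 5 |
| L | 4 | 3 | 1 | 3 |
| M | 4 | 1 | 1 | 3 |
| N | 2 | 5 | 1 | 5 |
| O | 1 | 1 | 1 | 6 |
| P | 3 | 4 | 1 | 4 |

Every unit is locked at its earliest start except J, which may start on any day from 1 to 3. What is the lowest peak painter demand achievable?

18

J@1: d1:20  d2:19  d3:10  d4:6  d5:0  d6:0 → peak 20
J@2: d1:18  d2:19  d3:10  d4:6  d5:2  d6:0 → peak 19
J@3: d1:18  d2:17  d3:10  d4:6  d5:2  d6:2 → peak 18
Best is J@3, peak 18.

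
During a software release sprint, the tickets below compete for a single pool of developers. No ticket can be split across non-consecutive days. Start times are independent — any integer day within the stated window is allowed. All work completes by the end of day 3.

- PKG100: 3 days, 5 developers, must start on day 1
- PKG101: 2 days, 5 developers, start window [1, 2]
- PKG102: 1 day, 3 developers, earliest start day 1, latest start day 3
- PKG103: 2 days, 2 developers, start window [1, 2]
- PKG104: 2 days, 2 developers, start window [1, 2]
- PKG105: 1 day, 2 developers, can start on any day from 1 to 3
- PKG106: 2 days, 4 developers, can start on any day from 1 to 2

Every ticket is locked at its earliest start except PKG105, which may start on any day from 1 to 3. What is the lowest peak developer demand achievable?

PKG105@1: d1:23  d2:18  d3:5 → peak 23
PKG105@2: d1:21  d2:20  d3:5 → peak 21
PKG105@3: d1:21  d2:18  d3:7 → peak 21
Best is PKG105@2, peak 21.

21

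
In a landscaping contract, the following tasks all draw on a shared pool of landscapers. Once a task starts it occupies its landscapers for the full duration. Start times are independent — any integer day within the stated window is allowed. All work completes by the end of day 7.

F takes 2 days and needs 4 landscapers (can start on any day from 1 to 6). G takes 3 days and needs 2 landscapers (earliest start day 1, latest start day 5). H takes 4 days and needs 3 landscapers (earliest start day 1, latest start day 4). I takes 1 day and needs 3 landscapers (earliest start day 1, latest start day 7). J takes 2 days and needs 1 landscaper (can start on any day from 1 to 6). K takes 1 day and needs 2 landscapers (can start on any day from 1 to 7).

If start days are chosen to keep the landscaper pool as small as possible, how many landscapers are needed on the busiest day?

5

Early-start (F@1, G@1, H@1, I@1, J@1, K@1) gives peak 15: d1:15  d2:10  d3:5  d4:3  d5:0  d6:0  d7:0.
Shift G→3, H→3, I→7, K→6.
Schedule F@1, G@3, H@3, I@7, J@1, K@6: d1:5  d2:5  d3:5  d4:5  d5:5  d6:5  d7:3 — peak 5.
Total landscaper-days = 33 over 7 days ⇒ peak ≥ ⌈33/7⌉ = 5, so 5 is optimal.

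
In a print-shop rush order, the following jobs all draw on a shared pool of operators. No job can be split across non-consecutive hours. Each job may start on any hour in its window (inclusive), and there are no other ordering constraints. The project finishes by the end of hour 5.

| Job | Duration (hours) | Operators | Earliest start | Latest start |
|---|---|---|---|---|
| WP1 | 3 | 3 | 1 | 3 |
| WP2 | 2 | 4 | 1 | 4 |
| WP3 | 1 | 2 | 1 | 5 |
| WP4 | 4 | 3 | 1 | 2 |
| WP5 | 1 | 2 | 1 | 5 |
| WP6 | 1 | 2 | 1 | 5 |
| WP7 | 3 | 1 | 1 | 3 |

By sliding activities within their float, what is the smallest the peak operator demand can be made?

Early-start (WP1@1, WP2@1, WP3@1, WP4@1, WP5@1, WP6@1, WP7@1) gives peak 17: h1:17  h2:11  h3:7  h4:3  h5:0.
Shift WP2→4, WP5→2, WP6→5, WP7→3.
Schedule WP1@1, WP2@4, WP3@1, WP4@1, WP5@2, WP6@5, WP7@3: h1:8  h2:8  h3:7  h4:8  h5:7 — peak 8.
Total operator-hours = 38 over 5 hours ⇒ peak ≥ ⌈38/5⌉ = 8, so 8 is optimal.

8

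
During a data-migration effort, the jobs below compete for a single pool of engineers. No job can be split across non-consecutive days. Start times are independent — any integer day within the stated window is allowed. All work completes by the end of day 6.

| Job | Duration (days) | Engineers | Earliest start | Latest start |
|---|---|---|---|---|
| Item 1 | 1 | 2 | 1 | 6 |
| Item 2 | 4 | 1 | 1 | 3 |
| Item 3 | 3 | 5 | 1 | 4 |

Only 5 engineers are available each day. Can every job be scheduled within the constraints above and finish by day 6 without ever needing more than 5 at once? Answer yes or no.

The minimum achievable peak is 6; 5 < 6, so no feasible schedule stays within the cap.

no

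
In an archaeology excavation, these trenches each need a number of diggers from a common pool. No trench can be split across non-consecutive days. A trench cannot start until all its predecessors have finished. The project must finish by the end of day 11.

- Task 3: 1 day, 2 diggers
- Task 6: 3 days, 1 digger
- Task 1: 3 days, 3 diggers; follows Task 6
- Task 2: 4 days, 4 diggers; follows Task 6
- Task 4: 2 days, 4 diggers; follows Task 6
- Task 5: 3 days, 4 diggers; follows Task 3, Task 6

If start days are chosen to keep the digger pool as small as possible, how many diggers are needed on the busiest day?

8

Early-start (Task 3@1, Task 6@1, Task 1@4, Task 2@4, Task 4@4, Task 5@4) gives peak 15: d1:3  d2:1  d3:1  d4:15  d5:15  d6:11  d7:4  d8:0  d9:0  d10:0  d11:0.
Shift Task 4→7, Task 5→8.
Schedule Task 3@1, Task 6@1, Task 1@4, Task 2@4, Task 4@7, Task 5@8: d1:3  d2:1  d3:1  d4:7  d5:7  d6:7  d7:8  d8:8  d9:4  d10:4  d11:0 — peak 8.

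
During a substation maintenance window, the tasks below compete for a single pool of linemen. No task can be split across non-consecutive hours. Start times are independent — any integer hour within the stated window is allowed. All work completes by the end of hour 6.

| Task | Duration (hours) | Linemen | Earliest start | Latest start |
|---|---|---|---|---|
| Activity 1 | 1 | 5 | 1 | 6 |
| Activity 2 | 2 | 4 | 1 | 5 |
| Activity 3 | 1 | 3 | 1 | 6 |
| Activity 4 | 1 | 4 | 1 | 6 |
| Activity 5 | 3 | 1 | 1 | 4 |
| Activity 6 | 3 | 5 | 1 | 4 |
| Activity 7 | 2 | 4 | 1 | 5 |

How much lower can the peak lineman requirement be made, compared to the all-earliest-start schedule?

17

Early-start peak: h1:26  h2:14  h3:6  h4:0  h5:0  h6:0 ⇒ 26.
Leveled (Activity 1@1, Activity 2@1, Activity 3@2, Activity 4@3, Activity 5@2, Activity 6@4, Activity 7@5): h1:9  h2:8  h3:5  h4:6  h5:9  h6:9 ⇒ 9.
Reduction 26 − 9 = 17.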